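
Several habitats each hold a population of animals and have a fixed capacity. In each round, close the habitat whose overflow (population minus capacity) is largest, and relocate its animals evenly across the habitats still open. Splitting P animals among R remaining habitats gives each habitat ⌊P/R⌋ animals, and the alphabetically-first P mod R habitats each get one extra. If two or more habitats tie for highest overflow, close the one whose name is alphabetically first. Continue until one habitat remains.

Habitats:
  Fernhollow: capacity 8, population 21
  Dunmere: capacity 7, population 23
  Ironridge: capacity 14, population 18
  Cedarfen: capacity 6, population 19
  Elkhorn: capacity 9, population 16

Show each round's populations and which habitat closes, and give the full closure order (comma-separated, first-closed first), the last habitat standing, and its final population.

Round 1: Cedarfen=19 Dunmere=23 Elkhorn=16 Fernhollow=21 Ironridge=18 → close Dunmere (overflow 16)
  23÷4 = 5 each, +1 to first 3
Round 2: Cedarfen=25 Elkhorn=22 Fernhollow=27 Ironridge=23 → close Cedarfen (overflow 19)
  25÷3 = 8 each, +1 to first 1
Round 3: Elkhorn=31 Fernhollow=35 Ironridge=31 → close Fernhollow (overflow 27)
  35÷2 = 17 each, +1 to first 1
Round 4: Elkhorn=49 Ironridge=48 → close Elkhorn (overflow 40)
  49÷1 = 49 each, +1 to first 0

Closure order: Dunmere, Cedarfen, Fernhollow, Elkhorn
Last habitat: Ironridge with 97 animals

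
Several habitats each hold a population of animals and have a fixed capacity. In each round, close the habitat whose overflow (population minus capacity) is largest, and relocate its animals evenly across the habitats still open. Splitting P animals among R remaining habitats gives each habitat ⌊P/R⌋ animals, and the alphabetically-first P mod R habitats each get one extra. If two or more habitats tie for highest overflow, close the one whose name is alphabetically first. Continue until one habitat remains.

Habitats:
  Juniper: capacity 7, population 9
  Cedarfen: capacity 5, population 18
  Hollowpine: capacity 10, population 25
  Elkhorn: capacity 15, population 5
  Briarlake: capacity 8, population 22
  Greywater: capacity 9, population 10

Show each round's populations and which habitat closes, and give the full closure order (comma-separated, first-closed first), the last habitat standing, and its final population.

Round 1: Briarlake=22 Cedarfen=18 Elkhorn=5 Greywater=10 Hollowpine=25 Juniper=9 → close Hollowpine (overflow 15)
  25÷5 = 5 each, +1 to first 0
Round 2: Briarlake=27 Cedarfen=23 Elkhorn=10 Greywater=15 Juniper=14 → close Briarlake (overflow 19)
  27÷4 = 6 each, +1 to first 3
Round 3: Cedarfen=30 Elkhorn=17 Greywater=22 Juniper=20 → close Cedarfen (overflow 25)
  30÷3 = 10 each, +1 to first 0
Round 4: Elkhorn=27 Greywater=32 Juniper=30 → close Greywater (overflow 23)
  32÷2 = 16 each, +1 to first 0
Round 5: Elkhorn=43 Juniper=46 → close Juniper (overflow 39)
  46÷1 = 46 each, +1 to first 0

Closure order: Hollowpine, Briarlake, Cedarfen, Greywater, Juniper
Last habitat: Elkhorn with 89 animals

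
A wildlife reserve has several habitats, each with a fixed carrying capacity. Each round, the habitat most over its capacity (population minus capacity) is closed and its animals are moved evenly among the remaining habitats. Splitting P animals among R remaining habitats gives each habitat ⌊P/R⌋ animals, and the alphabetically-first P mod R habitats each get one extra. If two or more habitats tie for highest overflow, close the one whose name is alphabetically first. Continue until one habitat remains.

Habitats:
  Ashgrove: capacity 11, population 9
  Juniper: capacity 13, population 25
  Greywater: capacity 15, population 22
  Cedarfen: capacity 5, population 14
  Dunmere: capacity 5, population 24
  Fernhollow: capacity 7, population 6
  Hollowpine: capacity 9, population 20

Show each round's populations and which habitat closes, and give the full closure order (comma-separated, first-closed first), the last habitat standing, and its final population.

Closure order: Dunmere, Juniper, Hollowpine, Cedarfen, Greywater, Ashgrove
Last habitat: Fernhollow with 120 animals

Round 1: Ashgrove=9 Cedarfen=14 Dunmere=24 Fernhollow=6 Greywater=22 Hollowpine=20 Juniper=25 → close Dunmere (overflow 19)
  24÷6 = 4 each, +1 to first 0
Round 2: Ashgrove=13 Cedarfen=18 Fernhollow=10 Greywater=26 Hollowpine=24 Juniper=29 → close Juniper (overflow 16)
  29÷5 = 5 each, +1 to first 4
Round 3: Ashgrove=19 Cedarfen=24 Fernhollow=16 Greywater=32 Hollowpine=29 → close Hollowpine (overflow 20)
  29÷4 = 7 each, +1 to first 1
Round 4: Ashgrove=27 Cedarfen=31 Fernhollow=23 Greywater=39 → close Cedarfen (overflow 26)
  31÷3 = 10 each, +1 to first 1
Round 5: Ashgrove=38 Fernhollow=33 Greywater=49 → close Greywater (overflow 34)
  49÷2 = 24 each, +1 to first 1
Round 6: Ashgrove=63 Fernhollow=57 → close Ashgrove (overflow 52)
  63÷1 = 63 each, +1 to first 0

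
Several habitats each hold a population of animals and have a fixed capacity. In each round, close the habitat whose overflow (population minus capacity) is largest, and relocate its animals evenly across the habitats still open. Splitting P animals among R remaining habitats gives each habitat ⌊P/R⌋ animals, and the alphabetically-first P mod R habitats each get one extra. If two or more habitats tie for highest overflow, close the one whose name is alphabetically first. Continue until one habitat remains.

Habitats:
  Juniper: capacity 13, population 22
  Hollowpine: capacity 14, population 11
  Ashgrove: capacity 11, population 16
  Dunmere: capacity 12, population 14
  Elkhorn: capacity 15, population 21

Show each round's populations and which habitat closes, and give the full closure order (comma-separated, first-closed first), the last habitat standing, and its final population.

Round 1: Ashgrove=16 Dunmere=14 Elkhorn=21 Hollowpine=11 Juniper=22 → close Juniper (overflow 9)
  22÷4 = 5 each, +1 to first 2
Round 2: Ashgrove=22 Dunmere=20 Elkhorn=26 Hollowpine=16 → close Ashgrove (overflow 11)
  22÷3 = 7 each, +1 to first 1
Round 3: Dunmere=28 Elkhorn=33 Hollowpine=23 → close Elkhorn (overflow 18)
  33÷2 = 16 each, +1 to first 1
Round 4: Dunmere=45 Hollowpine=39 → close Dunmere (overflow 33)
  45÷1 = 45 each, +1 to first 0

Closure order: Juniper, Ashgrove, Elkhorn, Dunmere
Last habitat: Hollowpine with 84 animals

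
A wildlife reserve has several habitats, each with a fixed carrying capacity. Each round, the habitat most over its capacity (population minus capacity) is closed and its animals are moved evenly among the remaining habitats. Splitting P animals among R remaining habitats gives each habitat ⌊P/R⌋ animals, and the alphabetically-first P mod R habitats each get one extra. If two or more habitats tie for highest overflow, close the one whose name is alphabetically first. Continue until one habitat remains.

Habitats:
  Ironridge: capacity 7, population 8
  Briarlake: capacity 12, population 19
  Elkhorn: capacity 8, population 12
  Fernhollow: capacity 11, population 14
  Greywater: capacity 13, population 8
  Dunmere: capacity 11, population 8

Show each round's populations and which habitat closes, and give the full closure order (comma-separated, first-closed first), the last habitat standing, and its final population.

Round 1: Briarlake=19 Dunmere=8 Elkhorn=12 Fernhollow=14 Greywater=8 Ironridge=8 → close Briarlake (overflow 7)
  19÷5 = 3 each, +1 to first 4
Round 2: Dunmere=12 Elkhorn=16 Fernhollow=18 Greywater=12 Ironridge=11 → close Elkhorn (overflow 8)
  16÷4 = 4 each, +1 to first 0
Round 3: Dunmere=16 Fernhollow=22 Greywater=16 Ironridge=15 → close Fernhollow (overflow 11)
  22÷3 = 7 each, +1 to first 1
Round 4: Dunmere=24 Greywater=23 Ironridge=22 → close Ironridge (overflow 15)
  22÷2 = 11 each, +1 to first 0
Round 5: Dunmere=35 Greywater=34 → close Dunmere (overflow 24)
  35÷1 = 35 each, +1 to first 0

Closure order: Briarlake, Elkhorn, Fernhollow, Ironridge, Dunmere
Last habitat: Greywater with 69 animals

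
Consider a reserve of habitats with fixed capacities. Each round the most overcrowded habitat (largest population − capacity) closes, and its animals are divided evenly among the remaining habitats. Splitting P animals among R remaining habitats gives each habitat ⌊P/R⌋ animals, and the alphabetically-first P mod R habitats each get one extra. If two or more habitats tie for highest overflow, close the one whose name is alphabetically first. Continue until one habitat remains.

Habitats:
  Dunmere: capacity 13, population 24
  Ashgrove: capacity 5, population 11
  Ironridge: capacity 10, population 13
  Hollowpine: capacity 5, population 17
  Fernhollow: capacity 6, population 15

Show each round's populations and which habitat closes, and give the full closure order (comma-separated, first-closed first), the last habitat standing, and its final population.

Round 1: Ashgrove=11 Dunmere=24 Fernhollow=15 Hollowpine=17 Ironridge=13 → close Hollowpine (overflow 12)
  17÷4 = 4 each, +1 to first 1
Round 2: Ashgrove=16 Dunmere=28 Fernhollow=19 Ironridge=17 → close Dunmere (overflow 15)
  28÷3 = 9 each, +1 to first 1
Round 3: Ashgrove=26 Fernhollow=28 Ironridge=26 → close Fernhollow (overflow 22)
  28÷2 = 14 each, +1 to first 0
Round 4: Ashgrove=40 Ironridge=40 → close Ashgrove (overflow 35)
  40÷1 = 40 each, +1 to first 0

Closure order: Hollowpine, Dunmere, Fernhollow, Ashgrove
Last habitat: Ironridge with 80 animals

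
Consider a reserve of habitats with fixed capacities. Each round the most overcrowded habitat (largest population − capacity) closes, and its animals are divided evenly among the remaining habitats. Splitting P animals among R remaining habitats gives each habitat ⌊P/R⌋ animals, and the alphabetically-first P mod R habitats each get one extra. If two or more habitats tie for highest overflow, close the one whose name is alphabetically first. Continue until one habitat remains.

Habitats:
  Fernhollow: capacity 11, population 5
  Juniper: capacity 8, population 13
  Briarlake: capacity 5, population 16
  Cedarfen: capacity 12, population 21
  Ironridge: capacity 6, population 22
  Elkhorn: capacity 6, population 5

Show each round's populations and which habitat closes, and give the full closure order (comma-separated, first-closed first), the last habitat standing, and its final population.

Closure order: Ironridge, Briarlake, Cedarfen, Juniper, Elkhorn
Last habitat: Fernhollow with 82 animals

Round 1: Briarlake=16 Cedarfen=21 Elkhorn=5 Fernhollow=5 Ironridge=22 Juniper=13 → close Ironridge (overflow 16)
  22÷5 = 4 each, +1 to first 2
Round 2: Briarlake=21 Cedarfen=26 Elkhorn=9 Fernhollow=9 Juniper=17 → close Briarlake (overflow 16)
  21÷4 = 5 each, +1 to first 1
Round 3: Cedarfen=32 Elkhorn=14 Fernhollow=14 Juniper=22 → close Cedarfen (overflow 20)
  32÷3 = 10 each, +1 to first 2
Round 4: Elkhorn=25 Fernhollow=25 Juniper=32 → close Juniper (overflow 24)
  32÷2 = 16 each, +1 to first 0
Round 5: Elkhorn=41 Fernhollow=41 → close Elkhorn (overflow 35)
  41÷1 = 41 each, +1 to first 0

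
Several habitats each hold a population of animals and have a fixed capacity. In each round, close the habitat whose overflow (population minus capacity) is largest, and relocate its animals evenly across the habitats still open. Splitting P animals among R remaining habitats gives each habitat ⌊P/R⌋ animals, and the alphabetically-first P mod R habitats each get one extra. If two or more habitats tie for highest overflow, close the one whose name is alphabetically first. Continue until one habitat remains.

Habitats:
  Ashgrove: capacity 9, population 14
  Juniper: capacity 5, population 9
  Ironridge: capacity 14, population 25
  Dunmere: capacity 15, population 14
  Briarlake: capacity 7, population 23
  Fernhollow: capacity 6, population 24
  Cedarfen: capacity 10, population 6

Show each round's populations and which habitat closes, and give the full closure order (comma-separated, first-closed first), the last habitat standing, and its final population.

Closure order: Fernhollow, Briarlake, Ironridge, Ashgrove, Juniper, Cedarfen
Last habitat: Dunmere with 115 animals

Round 1: Ashgrove=14 Briarlake=23 Cedarfen=6 Dunmere=14 Fernhollow=24 Ironridge=25 Juniper=9 → close Fernhollow (overflow 18)
  24÷6 = 4 each, +1 to first 0
Round 2: Ashgrove=18 Briarlake=27 Cedarfen=10 Dunmere=18 Ironridge=29 Juniper=13 → close Briarlake (overflow 20)
  27÷5 = 5 each, +1 to first 2
Round 3: Ashgrove=24 Cedarfen=16 Dunmere=23 Ironridge=34 Juniper=18 → close Ironridge (overflow 20)
  34÷4 = 8 each, +1 to first 2
Round 4: Ashgrove=33 Cedarfen=25 Dunmere=31 Juniper=26 → close Ashgrove (overflow 24)
  33÷3 = 11 each, +1 to first 0
Round 5: Cedarfen=36 Dunmere=42 Juniper=37 → close Juniper (overflow 32)
  37÷2 = 18 each, +1 to first 1
Round 6: Cedarfen=55 Dunmere=60 → close Cedarfen (overflow 45)
  55÷1 = 55 each, +1 to first 0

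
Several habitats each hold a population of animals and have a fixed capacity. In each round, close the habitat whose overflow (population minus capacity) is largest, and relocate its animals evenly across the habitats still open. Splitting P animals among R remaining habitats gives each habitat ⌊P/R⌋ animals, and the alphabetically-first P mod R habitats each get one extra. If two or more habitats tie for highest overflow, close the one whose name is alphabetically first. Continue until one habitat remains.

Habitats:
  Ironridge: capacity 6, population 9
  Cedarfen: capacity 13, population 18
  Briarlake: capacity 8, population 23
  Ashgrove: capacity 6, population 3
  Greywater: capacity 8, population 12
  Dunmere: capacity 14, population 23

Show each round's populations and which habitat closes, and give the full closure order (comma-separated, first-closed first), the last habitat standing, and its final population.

Closure order: Briarlake, Dunmere, Cedarfen, Greywater, Ironridge
Last habitat: Ashgrove with 88 animals

Round 1: Ashgrove=3 Briarlake=23 Cedarfen=18 Dunmere=23 Greywater=12 Ironridge=9 → close Briarlake (overflow 15)
  23÷5 = 4 each, +1 to first 3
Round 2: Ashgrove=8 Cedarfen=23 Dunmere=28 Greywater=16 Ironridge=13 → close Dunmere (overflow 14)
  28÷4 = 7 each, +1 to first 0
Round 3: Ashgrove=15 Cedarfen=30 Greywater=23 Ironridge=20 → close Cedarfen (overflow 17)
  30÷3 = 10 each, +1 to first 0
Round 4: Ashgrove=25 Greywater=33 Ironridge=30 → close Greywater (overflow 25)
  33÷2 = 16 each, +1 to first 1
Round 5: Ashgrove=42 Ironridge=46 → close Ironridge (overflow 40)
  46÷1 = 46 each, +1 to first 0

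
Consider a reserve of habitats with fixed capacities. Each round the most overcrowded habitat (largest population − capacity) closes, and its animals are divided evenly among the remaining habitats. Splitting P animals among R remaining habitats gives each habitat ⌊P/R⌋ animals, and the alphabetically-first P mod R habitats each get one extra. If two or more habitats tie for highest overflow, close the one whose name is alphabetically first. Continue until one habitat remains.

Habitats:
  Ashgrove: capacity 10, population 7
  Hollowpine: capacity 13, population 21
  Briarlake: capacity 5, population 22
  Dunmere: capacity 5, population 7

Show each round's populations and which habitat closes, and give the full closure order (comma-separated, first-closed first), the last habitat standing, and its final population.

Closure order: Briarlake, Hollowpine, Dunmere
Last habitat: Ashgrove with 57 animals

Round 1: Ashgrove=7 Briarlake=22 Dunmere=7 Hollowpine=21 → close Briarlake (overflow 17)
  22÷3 = 7 each, +1 to first 1
Round 2: Ashgrove=15 Dunmere=14 Hollowpine=28 → close Hollowpine (overflow 15)
  28÷2 = 14 each, +1 to first 0
Round 3: Ashgrove=29 Dunmere=28 → close Dunmere (overflow 23)
  28÷1 = 28 each, +1 to first 0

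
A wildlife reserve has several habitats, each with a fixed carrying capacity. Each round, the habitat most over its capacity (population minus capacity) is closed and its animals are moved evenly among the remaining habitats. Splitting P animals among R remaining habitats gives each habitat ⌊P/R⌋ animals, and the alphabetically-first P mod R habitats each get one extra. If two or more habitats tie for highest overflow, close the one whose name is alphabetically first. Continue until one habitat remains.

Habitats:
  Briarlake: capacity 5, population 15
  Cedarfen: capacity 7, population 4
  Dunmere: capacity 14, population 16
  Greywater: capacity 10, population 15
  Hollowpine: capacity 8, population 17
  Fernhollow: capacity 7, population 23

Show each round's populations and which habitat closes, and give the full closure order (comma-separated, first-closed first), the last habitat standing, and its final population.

Round 1: Briarlake=15 Cedarfen=4 Dunmere=16 Fernhollow=23 Greywater=15 Hollowpine=17 → close Fernhollow (overflow 16)
  23÷5 = 4 each, +1 to first 3
Round 2: Briarlake=20 Cedarfen=9 Dunmere=21 Greywater=19 Hollowpine=21 → close Briarlake (overflow 15)
  20÷4 = 5 each, +1 to first 0
Round 3: Cedarfen=14 Dunmere=26 Greywater=24 Hollowpine=26 → close Hollowpine (overflow 18)
  26÷3 = 8 each, +1 to first 2
Round 4: Cedarfen=23 Dunmere=35 Greywater=32 → close Greywater (overflow 22)
  32÷2 = 16 each, +1 to first 0
Round 5: Cedarfen=39 Dunmere=51 → close Dunmere (overflow 37)
  51÷1 = 51 each, +1 to first 0

Closure order: Fernhollow, Briarlake, Hollowpine, Greywater, Dunmere
Last habitat: Cedarfen with 90 animals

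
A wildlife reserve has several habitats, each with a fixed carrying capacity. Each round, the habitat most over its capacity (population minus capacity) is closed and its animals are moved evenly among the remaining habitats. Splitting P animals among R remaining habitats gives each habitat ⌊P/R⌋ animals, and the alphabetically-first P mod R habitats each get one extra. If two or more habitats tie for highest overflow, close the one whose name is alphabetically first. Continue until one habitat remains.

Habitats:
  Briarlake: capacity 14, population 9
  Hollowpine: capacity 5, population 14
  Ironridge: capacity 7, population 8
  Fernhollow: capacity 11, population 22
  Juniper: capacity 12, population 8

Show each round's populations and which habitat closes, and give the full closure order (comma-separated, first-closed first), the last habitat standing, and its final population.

Round 1: Briarlake=9 Fernhollow=22 Hollowpine=14 Ironridge=8 Juniper=8 → close Fernhollow (overflow 11)
  22÷4 = 5 each, +1 to first 2
Round 2: Briarlake=15 Hollowpine=20 Ironridge=13 Juniper=13 → close Hollowpine (overflow 15)
  20÷3 = 6 each, +1 to first 2
Round 3: Briarlake=22 Ironridge=20 Juniper=19 → close Ironridge (overflow 13)
  20÷2 = 10 each, +1 to first 0
Round 4: Briarlake=32 Juniper=29 → close Briarlake (overflow 18)
  32÷1 = 32 each, +1 to first 0

Closure order: Fernhollow, Hollowpine, Ironridge, Briarlake
Last habitat: Juniper with 61 animals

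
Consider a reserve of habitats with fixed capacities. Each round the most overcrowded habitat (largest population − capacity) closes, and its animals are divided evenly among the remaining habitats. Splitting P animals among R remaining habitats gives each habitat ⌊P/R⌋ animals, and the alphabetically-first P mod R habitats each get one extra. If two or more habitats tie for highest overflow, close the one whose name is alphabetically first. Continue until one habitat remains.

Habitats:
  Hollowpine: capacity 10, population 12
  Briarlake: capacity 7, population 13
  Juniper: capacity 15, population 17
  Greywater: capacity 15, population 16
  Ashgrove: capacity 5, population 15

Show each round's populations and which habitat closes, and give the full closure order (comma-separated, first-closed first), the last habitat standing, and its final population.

Round 1: Ashgrove=15 Briarlake=13 Greywater=16 Hollowpine=12 Juniper=17 → close Ashgrove (overflow 10)
  15÷4 = 3 each, +1 to first 3
Round 2: Briarlake=17 Greywater=20 Hollowpine=16 Juniper=20 → close Briarlake (overflow 10)
  17÷3 = 5 each, +1 to first 2
Round 3: Greywater=26 Hollowpine=22 Juniper=25 → close Hollowpine (overflow 12)
  22÷2 = 11 each, +1 to first 0
Round 4: Greywater=37 Juniper=36 → close Greywater (overflow 22)
  37÷1 = 37 each, +1 to first 0

Closure order: Ashgrove, Briarlake, Hollowpine, Greywater
Last habitat: Juniper with 73 animals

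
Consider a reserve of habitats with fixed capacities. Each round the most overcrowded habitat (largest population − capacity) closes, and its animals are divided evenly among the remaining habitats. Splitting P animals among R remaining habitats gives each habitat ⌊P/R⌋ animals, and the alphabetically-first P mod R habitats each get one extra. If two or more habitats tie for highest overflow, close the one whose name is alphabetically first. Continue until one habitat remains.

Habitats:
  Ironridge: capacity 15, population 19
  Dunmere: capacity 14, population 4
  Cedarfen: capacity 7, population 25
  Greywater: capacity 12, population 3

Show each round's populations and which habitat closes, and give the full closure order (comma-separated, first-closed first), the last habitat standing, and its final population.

Closure order: Cedarfen, Ironridge, Dunmere
Last habitat: Greywater with 51 animals

Round 1: Cedarfen=25 Dunmere=4 Greywater=3 Ironridge=19 → close Cedarfen (overflow 18)
  25÷3 = 8 each, +1 to first 1
Round 2: Dunmere=13 Greywater=11 Ironridge=27 → close Ironridge (overflow 12)
  27÷2 = 13 each, +1 to first 1
Round 3: Dunmere=27 Greywater=24 → close Dunmere (overflow 13)
  27÷1 = 27 each, +1 to first 0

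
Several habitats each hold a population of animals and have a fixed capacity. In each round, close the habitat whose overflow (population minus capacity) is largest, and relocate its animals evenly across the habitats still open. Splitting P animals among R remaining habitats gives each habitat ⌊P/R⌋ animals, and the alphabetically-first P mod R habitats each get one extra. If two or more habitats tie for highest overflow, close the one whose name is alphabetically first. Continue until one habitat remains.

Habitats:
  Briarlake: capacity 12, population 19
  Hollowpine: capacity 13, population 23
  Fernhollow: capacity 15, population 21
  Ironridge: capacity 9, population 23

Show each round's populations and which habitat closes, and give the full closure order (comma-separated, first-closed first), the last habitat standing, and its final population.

Round 1: Briarlake=19 Fernhollow=21 Hollowpine=23 Ironridge=23 → close Ironridge (overflow 14)
  23÷3 = 7 each, +1 to first 2
Round 2: Briarlake=27 Fernhollow=29 Hollowpine=30 → close Hollowpine (overflow 17)
  30÷2 = 15 each, +1 to first 0
Round 3: Briarlake=42 Fernhollow=44 → close Briarlake (overflow 30)
  42÷1 = 42 each, +1 to first 0

Closure order: Ironridge, Hollowpine, Briarlake
Last habitat: Fernhollow with 86 animals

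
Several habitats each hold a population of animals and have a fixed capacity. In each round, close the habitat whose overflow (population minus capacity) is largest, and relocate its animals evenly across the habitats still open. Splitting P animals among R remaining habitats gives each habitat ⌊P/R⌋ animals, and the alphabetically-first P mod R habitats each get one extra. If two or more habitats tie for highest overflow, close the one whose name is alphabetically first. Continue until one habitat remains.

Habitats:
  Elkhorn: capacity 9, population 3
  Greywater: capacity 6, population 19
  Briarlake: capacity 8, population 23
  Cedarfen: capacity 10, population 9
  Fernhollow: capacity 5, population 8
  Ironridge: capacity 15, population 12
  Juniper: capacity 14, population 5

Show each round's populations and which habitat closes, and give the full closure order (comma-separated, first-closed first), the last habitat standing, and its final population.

Closure order: Briarlake, Greywater, Fernhollow, Cedarfen, Ironridge, Elkhorn
Last habitat: Juniper with 79 animals

Round 1: Briarlake=23 Cedarfen=9 Elkhorn=3 Fernhollow=8 Greywater=19 Ironridge=12 Juniper=5 → close Briarlake (overflow 15)
  23÷6 = 3 each, +1 to first 5
Round 2: Cedarfen=13 Elkhorn=7 Fernhollow=12 Greywater=23 Ironridge=16 Juniper=8 → close Greywater (overflow 17)
  23÷5 = 4 each, +1 to first 3
Round 3: Cedarfen=18 Elkhorn=12 Fernhollow=17 Ironridge=20 Juniper=12 → close Fernhollow (overflow 12)
  17÷4 = 4 each, +1 to first 1
Round 4: Cedarfen=23 Elkhorn=16 Ironridge=24 Juniper=16 → close Cedarfen (overflow 13)
  23÷3 = 7 each, +1 to first 2
Round 5: Elkhorn=24 Ironridge=32 Juniper=23 → close Ironridge (overflow 17)
  32÷2 = 16 each, +1 to first 0
Round 6: Elkhorn=40 Juniper=39 → close Elkhorn (overflow 31)
  40÷1 = 40 each, +1 to first 0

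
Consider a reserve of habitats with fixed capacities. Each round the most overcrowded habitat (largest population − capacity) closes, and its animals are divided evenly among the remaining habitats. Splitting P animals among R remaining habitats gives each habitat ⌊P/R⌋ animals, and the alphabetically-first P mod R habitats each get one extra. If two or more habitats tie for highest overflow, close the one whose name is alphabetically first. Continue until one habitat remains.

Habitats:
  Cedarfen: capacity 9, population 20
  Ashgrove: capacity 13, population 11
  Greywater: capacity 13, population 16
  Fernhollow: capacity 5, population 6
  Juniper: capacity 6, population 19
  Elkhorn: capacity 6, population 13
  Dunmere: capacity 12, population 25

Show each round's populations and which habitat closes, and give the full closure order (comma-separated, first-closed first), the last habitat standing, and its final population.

Round 1: Ashgrove=11 Cedarfen=20 Dunmere=25 Elkhorn=13 Fernhollow=6 Greywater=16 Juniper=19 → close Dunmere (overflow 13)
  25÷6 = 4 each, +1 to first 1
Round 2: Ashgrove=16 Cedarfen=24 Elkhorn=17 Fernhollow=10 Greywater=20 Juniper=23 → close Juniper (overflow 17)
  23÷5 = 4 each, +1 to first 3
Round 3: Ashgrove=21 Cedarfen=29 Elkhorn=22 Fernhollow=14 Greywater=24 → close Cedarfen (overflow 20)
  29÷4 = 7 each, +1 to first 1
Round 4: Ashgrove=29 Elkhorn=29 Fernhollow=21 Greywater=31 → close Elkhorn (overflow 23)
  29÷3 = 9 each, +1 to first 2
Round 5: Ashgrove=39 Fernhollow=31 Greywater=40 → close Greywater (overflow 27)
  40÷2 = 20 each, +1 to first 0
Round 6: Ashgrove=59 Fernhollow=51 → close Ashgrove (overflow 46)
  59÷1 = 59 each, +1 to first 0

Closure order: Dunmere, Juniper, Cedarfen, Elkhorn, Greywater, Ashgrove
Last habitat: Fernhollow with 110 animals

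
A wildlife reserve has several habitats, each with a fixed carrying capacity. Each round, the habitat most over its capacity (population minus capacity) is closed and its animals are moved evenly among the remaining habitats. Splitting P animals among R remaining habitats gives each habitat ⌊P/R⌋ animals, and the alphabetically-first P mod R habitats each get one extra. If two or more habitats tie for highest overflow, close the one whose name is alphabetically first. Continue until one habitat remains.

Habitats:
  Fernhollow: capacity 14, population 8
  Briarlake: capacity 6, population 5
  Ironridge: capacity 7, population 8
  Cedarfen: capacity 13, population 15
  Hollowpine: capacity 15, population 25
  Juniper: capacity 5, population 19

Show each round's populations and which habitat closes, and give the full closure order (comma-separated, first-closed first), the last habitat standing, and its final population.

Round 1: Briarlake=5 Cedarfen=15 Fernhollow=8 Hollowpine=25 Ironridge=8 Juniper=19 → close Juniper (overflow 14)
  19÷5 = 3 each, +1 to first 4
Round 2: Briarlake=9 Cedarfen=19 Fernhollow=12 Hollowpine=29 Ironridge=11 → close Hollowpine (overflow 14)
  29÷4 = 7 each, +1 to first 1
Round 3: Briarlake=17 Cedarfen=26 Fernhollow=19 Ironridge=18 → close Cedarfen (overflow 13)
  26÷3 = 8 each, +1 to first 2
Round 4: Briarlake=26 Fernhollow=28 Ironridge=26 → close Briarlake (overflow 20)
  26÷2 = 13 each, +1 to first 0
Round 5: Fernhollow=41 Ironridge=39 → close Ironridge (overflow 32)
  39÷1 = 39 each, +1 to first 0

Closure order: Juniper, Hollowpine, Cedarfen, Briarlake, Ironridge
Last habitat: Fernhollow with 80 animals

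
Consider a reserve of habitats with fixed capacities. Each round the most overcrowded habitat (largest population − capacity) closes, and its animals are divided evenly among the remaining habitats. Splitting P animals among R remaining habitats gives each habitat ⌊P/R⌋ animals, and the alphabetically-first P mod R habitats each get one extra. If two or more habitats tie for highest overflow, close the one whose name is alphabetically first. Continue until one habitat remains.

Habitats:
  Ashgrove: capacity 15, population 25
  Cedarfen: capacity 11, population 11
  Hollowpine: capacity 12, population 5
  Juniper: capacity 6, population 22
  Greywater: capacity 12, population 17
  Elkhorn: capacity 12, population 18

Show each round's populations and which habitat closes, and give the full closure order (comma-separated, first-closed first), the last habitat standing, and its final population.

Round 1: Ashgrove=25 Cedarfen=11 Elkhorn=18 Greywater=17 Hollowpine=5 Juniper=22 → close Juniper (overflow 16)
  22÷5 = 4 each, +1 to first 2
Round 2: Ashgrove=30 Cedarfen=16 Elkhorn=22 Greywater=21 Hollowpine=9 → close Ashgrove (overflow 15)
  30÷4 = 7 each, +1 to first 2
Round 3: Cedarfen=24 Elkhorn=30 Greywater=28 Hollowpine=16 → close Elkhorn (overflow 18)
  30÷3 = 10 each, +1 to first 0
Round 4: Cedarfen=34 Greywater=38 Hollowpine=26 → close Greywater (overflow 26)
  38÷2 = 19 each, +1 to first 0
Round 5: Cedarfen=53 Hollowpine=45 → close Cedarfen (overflow 42)
  53÷1 = 53 each, +1 to first 0

Closure order: Juniper, Ashgrove, Elkhorn, Greywater, Cedarfen
Last habitat: Hollowpine with 98 animals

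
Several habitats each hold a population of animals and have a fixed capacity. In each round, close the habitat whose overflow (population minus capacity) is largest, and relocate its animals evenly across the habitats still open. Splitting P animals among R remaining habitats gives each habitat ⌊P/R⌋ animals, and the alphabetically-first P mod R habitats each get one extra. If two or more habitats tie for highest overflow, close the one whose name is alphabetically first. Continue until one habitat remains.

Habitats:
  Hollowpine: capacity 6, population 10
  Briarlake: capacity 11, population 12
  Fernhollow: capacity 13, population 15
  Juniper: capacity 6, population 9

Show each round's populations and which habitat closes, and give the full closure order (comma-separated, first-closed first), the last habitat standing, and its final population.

Round 1: Briarlake=12 Fernhollow=15 Hollowpine=10 Juniper=9 → close Hollowpine (overflow 4)
  10÷3 = 3 each, +1 to first 1
Round 2: Briarlake=16 Fernhollow=18 Juniper=12 → close Juniper (overflow 6)
  12÷2 = 6 each, +1 to first 0
Round 3: Briarlake=22 Fernhollow=24 → close Briarlake (overflow 11)
  22÷1 = 22 each, +1 to first 0

Closure order: Hollowpine, Juniper, Briarlake
Last habitat: Fernhollow with 46 animals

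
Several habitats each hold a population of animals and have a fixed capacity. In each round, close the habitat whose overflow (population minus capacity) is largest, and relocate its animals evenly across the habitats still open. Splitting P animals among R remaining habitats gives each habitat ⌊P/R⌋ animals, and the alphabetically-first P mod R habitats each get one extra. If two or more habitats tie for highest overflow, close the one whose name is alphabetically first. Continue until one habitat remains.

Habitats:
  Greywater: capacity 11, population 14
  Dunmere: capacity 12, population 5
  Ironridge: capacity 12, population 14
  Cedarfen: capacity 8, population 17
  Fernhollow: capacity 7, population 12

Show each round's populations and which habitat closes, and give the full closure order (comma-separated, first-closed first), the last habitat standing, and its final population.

Closure order: Cedarfen, Fernhollow, Greywater, Ironridge
Last habitat: Dunmere with 62 animals

Round 1: Cedarfen=17 Dunmere=5 Fernhollow=12 Greywater=14 Ironridge=14 → close Cedarfen (overflow 9)
  17÷4 = 4 each, +1 to first 1
Round 2: Dunmere=10 Fernhollow=16 Greywater=18 Ironridge=18 → close Fernhollow (overflow 9)
  16÷3 = 5 each, +1 to first 1
Round 3: Dunmere=16 Greywater=23 Ironridge=23 → close Greywater (overflow 12)
  23÷2 = 11 each, +1 to first 1
Round 4: Dunmere=28 Ironridge=34 → close Ironridge (overflow 22)
  34÷1 = 34 each, +1 to first 0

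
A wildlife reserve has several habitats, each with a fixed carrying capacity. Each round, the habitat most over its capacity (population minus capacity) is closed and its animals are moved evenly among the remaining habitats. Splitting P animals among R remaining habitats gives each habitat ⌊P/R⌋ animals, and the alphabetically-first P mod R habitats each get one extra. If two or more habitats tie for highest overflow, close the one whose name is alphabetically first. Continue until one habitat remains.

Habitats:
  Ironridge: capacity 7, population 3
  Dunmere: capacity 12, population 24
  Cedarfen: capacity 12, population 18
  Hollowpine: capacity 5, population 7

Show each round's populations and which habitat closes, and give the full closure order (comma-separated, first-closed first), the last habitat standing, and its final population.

Round 1: Cedarfen=18 Dunmere=24 Hollowpine=7 Ironridge=3 → close Dunmere (overflow 12)
  24÷3 = 8 each, +1 to first 0
Round 2: Cedarfen=26 Hollowpine=15 Ironridge=11 → close Cedarfen (overflow 14)
  26÷2 = 13 each, +1 to first 0
Round 3: Hollowpine=28 Ironridge=24 → close Hollowpine (overflow 23)
  28÷1 = 28 each, +1 to first 0

Closure order: Dunmere, Cedarfen, Hollowpine
Last habitat: Ironridge with 52 animals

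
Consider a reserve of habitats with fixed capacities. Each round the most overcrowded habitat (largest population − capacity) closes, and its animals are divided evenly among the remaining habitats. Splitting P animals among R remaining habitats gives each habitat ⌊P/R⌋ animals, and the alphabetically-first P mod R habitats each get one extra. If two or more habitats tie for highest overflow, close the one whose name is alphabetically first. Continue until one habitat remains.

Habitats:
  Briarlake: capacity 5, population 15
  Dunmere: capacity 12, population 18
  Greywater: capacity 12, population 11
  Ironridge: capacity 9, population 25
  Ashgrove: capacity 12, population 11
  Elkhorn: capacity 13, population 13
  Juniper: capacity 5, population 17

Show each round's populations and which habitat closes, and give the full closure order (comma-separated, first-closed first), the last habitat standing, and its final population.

Closure order: Ironridge, Juniper, Briarlake, Dunmere, Ashgrove, Elkhorn
Last habitat: Greywater with 110 animals

Round 1: Ashgrove=11 Briarlake=15 Dunmere=18 Elkhorn=13 Greywater=11 Ironridge=25 Juniper=17 → close Ironridge (overflow 16)
  25÷6 = 4 each, +1 to first 1
Round 2: Ashgrove=16 Briarlake=19 Dunmere=22 Elkhorn=17 Greywater=15 Juniper=21 → close Juniper (overflow 16)
  21÷5 = 4 each, +1 to first 1
Round 3: Ashgrove=21 Briarlake=23 Dunmere=26 Elkhorn=21 Greywater=19 → close Briarlake (overflow 18)
  23÷4 = 5 each, +1 to first 3
Round 4: Ashgrove=27 Dunmere=32 Elkhorn=27 Greywater=24 → close Dunmere (overflow 20)
  32÷3 = 10 each, +1 to first 2
Round 5: Ashgrove=38 Elkhorn=38 Greywater=34 → close Ashgrove (overflow 26)
  38÷2 = 19 each, +1 to first 0
Round 6: Elkhorn=57 Greywater=53 → close Elkhorn (overflow 44)
  57÷1 = 57 each, +1 to first 0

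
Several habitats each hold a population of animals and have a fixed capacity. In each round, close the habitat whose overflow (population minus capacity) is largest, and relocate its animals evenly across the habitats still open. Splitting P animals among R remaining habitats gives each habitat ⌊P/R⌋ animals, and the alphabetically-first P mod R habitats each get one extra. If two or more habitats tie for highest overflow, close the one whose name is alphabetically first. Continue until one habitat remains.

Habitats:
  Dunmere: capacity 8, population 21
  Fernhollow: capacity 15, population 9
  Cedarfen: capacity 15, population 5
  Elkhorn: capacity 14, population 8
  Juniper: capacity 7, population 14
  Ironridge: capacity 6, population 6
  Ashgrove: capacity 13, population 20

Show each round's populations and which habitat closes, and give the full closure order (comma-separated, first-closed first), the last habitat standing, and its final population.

Round 1: Ashgrove=20 Cedarfen=5 Dunmere=21 Elkhorn=8 Fernhollow=9 Ironridge=6 Juniper=14 → close Dunmere (overflow 13)
  21÷6 = 3 each, +1 to first 3
Round 2: Ashgrove=24 Cedarfen=9 Elkhorn=12 Fernhollow=12 Ironridge=9 Juniper=17 → close Ashgrove (overflow 11)
  24÷5 = 4 each, +1 to first 4
Round 3: Cedarfen=14 Elkhorn=17 Fernhollow=17 Ironridge=14 Juniper=21 → close Juniper (overflow 14)
  21÷4 = 5 each, +1 to first 1
Round 4: Cedarfen=20 Elkhorn=22 Fernhollow=22 Ironridge=19 → close Ironridge (overflow 13)
  19÷3 = 6 each, +1 to first 1
Round 5: Cedarfen=27 Elkhorn=28 Fernhollow=28 → close Elkhorn (overflow 14)
  28÷2 = 14 each, +1 to first 0
Round 6: Cedarfen=41 Fernhollow=42 → close Fernhollow (overflow 27)
  42÷1 = 42 each, +1 to first 0

Closure order: Dunmere, Ashgrove, Juniper, Ironridge, Elkhorn, Fernhollow
Last habitat: Cedarfen with 83 animals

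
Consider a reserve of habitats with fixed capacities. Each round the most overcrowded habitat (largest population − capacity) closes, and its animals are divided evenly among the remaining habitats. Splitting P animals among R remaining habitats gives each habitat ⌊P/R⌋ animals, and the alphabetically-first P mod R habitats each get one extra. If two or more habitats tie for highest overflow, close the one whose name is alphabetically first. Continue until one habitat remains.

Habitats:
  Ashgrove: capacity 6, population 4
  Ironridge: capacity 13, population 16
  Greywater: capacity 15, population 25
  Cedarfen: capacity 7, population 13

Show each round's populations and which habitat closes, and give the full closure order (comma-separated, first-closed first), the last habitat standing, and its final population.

Closure order: Greywater, Cedarfen, Ironridge
Last habitat: Ashgrove with 58 animals

Round 1: Ashgrove=4 Cedarfen=13 Greywater=25 Ironridge=16 → close Greywater (overflow 10)
  25÷3 = 8 each, +1 to first 1
Round 2: Ashgrove=13 Cedarfen=21 Ironridge=24 → close Cedarfen (overflow 14)
  21÷2 = 10 each, +1 to first 1
Round 3: Ashgrove=24 Ironridge=34 → close Ironridge (overflow 21)
  34÷1 = 34 each, +1 to first 0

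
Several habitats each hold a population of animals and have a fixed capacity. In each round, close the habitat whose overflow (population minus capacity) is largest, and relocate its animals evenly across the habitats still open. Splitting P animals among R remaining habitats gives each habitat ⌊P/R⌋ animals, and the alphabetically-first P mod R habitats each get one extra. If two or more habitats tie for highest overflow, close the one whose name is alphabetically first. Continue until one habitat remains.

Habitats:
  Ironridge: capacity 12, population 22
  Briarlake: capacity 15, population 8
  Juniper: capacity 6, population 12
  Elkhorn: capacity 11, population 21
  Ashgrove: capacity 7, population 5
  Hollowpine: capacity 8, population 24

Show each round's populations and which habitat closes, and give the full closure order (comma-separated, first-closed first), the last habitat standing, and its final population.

Round 1: Ashgrove=5 Briarlake=8 Elkhorn=21 Hollowpine=24 Ironridge=22 Juniper=12 → close Hollowpine (overflow 16)
  24÷5 = 4 each, +1 to first 4
Round 2: Ashgrove=10 Briarlake=13 Elkhorn=26 Ironridge=27 Juniper=16 → close Elkhorn (overflow 15)
  26÷4 = 6 each, +1 to first 2
Round 3: Ashgrove=17 Briarlake=20 Ironridge=33 Juniper=22 → close Ironridge (overflow 21)
  33÷3 = 11 each, +1 to first 0
Round 4: Ashgrove=28 Briarlake=31 Juniper=33 → close Juniper (overflow 27)
  33÷2 = 16 each, +1 to first 1
Round 5: Ashgrove=45 Briarlake=47 → close Ashgrove (overflow 38)
  45÷1 = 45 each, +1 to first 0

Closure order: Hollowpine, Elkhorn, Ironridge, Juniper, Ashgrove
Last habitat: Briarlake with 92 animals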